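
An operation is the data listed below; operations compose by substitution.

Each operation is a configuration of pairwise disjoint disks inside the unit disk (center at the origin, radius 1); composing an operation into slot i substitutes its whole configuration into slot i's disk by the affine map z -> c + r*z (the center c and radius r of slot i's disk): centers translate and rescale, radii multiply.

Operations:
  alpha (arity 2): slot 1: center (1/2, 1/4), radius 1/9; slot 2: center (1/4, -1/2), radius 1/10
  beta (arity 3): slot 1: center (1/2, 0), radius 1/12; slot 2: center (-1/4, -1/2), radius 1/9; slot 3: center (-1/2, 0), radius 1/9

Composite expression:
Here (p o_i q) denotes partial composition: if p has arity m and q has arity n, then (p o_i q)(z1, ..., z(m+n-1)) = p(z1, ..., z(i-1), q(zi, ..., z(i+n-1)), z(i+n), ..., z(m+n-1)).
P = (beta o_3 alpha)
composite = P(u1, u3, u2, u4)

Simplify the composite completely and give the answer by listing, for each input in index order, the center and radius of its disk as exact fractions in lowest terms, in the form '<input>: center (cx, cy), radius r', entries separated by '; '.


u1: center (1/2, 0), radius 1/12; u2: center (-4/9, 1/36), radius 1/81; u3: center (-1/4, -1/2), radius 1/9; u4: center (-17/36, -1/18), radius 1/90

Only the slot chain above each u matters under beta; compose those maps.
input u1: applying the 1 nested substitution gives center (1/2, 0), radius 1/12
input u3: applying the 1 nested substitution gives center (-1/4, -1/2), radius 1/9
input u2: applying the 2 nested substitutions gives center (-4/9, 1/36), radius 1/81
input u4: applying the 2 nested substitutions gives center (-17/36, -1/18), radius 1/90


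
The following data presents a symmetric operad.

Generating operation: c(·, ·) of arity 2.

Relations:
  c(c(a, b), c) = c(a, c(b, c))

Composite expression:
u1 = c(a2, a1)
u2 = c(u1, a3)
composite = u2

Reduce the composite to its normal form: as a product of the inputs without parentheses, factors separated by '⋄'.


a2 ⋄ a1 ⋄ a3

Under associativity of c, the answer is the a's in reading order.
c(a2, a1) unparenthesizes to a2 ⋄ a1
c(c(a2, a1), a3) unparenthesizes to a2 ⋄ a1 ⋄ a3


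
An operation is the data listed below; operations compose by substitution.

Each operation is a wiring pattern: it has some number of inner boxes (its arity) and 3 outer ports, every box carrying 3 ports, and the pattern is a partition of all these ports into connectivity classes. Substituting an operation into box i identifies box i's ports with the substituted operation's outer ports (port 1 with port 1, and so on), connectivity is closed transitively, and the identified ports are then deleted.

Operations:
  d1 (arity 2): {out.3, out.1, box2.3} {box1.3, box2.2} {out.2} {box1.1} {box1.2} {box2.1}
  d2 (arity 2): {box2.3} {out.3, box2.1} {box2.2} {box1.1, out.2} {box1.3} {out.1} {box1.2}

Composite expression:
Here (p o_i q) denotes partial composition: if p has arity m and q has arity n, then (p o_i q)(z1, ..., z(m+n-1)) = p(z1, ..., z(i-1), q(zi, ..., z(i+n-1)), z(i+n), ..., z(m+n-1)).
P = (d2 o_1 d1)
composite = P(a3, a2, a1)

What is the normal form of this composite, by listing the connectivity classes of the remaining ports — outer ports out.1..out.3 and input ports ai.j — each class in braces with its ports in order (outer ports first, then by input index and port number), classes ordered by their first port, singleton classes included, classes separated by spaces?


{out.1} {out.2, a2.3} {out.3, a1.1} {a1.2} {a1.3} {a2.1} {a2.2, a3.3} {a3.1} {a3.2}

Connectivity passes through glued d2-boundaries; trace each wire chain.
after d1, the pattern on (a3, a2) reads {out.1, out.3, a2.3} {out.2} {a2.1} {a2.2, a3.3} {a3.1} {a3.2} (out.j = its outer ports)
after d2, the pattern on (a3, a2, a1) reads {out.1} {out.2, a2.3} {out.3, a1.1} {a1.2} {a1.3} {a2.1} {a2.2, a3.3} {a3.1} {a3.2} (out.j = its outer ports)


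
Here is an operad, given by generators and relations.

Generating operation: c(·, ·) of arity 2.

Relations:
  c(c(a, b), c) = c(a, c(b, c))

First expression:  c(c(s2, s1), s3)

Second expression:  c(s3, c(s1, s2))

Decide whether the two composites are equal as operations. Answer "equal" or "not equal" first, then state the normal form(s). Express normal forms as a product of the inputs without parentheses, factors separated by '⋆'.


not equal: they reduce to s2 ⋆ s1 ⋆ s3 and s3 ⋆ s1 ⋆ s2


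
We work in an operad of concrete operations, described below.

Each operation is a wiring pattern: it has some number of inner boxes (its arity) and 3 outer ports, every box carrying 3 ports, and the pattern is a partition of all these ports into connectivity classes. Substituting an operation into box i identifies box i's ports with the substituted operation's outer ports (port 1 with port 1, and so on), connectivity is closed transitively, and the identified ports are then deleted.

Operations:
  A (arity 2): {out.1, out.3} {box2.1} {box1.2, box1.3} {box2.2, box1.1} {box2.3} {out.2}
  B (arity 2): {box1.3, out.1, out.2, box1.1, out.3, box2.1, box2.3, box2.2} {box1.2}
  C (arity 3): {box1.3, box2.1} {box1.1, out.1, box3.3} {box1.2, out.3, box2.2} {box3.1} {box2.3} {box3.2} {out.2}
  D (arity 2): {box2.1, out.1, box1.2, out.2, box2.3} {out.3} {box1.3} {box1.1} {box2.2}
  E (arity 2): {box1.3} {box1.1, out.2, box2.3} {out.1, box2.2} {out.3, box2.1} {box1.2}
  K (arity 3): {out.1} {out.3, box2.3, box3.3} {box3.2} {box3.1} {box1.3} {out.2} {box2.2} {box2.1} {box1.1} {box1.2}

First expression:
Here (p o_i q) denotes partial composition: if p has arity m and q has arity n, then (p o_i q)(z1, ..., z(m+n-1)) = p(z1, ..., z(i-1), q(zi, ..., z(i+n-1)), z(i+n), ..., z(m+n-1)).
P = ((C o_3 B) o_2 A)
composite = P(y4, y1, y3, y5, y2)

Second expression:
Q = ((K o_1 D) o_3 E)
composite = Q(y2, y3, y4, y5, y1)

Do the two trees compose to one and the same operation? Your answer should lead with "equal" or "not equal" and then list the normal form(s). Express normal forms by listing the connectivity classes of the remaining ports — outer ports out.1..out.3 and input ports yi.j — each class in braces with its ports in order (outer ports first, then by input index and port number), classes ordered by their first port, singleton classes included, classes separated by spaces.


not equal; the first gives {out.1, y2.1, y2.2, y2.3, y4.1, y5.1, y5.3} {out.2} {out.3, y4.2} {y1.1, y3.2} {y1.2, y1.3} {y3.1} {y3.3} {y4.3} {y5.2} and the second {out.1} {out.2} {out.3, y1.3, y5.1} {y1.1} {y1.2} {y2.1} {y2.2, y3.1, y3.3} {y2.3} {y3.2} {y4.1, y5.3} {y4.2} {y4.3} {y5.2}

Reducing the first expression gives {out.1, y2.1, y2.2, y2.3, y4.1, y5.1, y5.3} {out.2} {out.3, y4.2} {y1.1, y3.2} {y1.2, y1.3} {y3.1} {y3.3} {y4.3} {y5.2}
Reducing the second expression gives {out.1} {out.2} {out.3, y1.3, y5.1} {y1.1} {y1.2} {y2.1} {y2.2, y3.1, y3.3} {y2.3} {y3.2} {y4.1, y5.3} {y4.2} {y4.3} {y5.2}
They disagree, so not equal.


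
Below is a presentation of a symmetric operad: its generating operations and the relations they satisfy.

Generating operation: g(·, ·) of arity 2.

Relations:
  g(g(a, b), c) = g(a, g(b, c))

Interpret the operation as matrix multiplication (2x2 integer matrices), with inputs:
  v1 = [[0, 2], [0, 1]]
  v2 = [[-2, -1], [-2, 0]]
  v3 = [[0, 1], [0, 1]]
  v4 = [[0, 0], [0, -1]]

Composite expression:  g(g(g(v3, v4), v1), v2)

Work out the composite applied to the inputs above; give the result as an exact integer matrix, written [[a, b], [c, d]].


g(v3, v4) = [[0, -1], [0, -1]]
g(g(v3, v4), v1) = [[0, -1], [0, -1]]
g(g(g(v3, v4), v1), v2) = [[2, 0], [2, 0]]

[[2, 0], [2, 0]]


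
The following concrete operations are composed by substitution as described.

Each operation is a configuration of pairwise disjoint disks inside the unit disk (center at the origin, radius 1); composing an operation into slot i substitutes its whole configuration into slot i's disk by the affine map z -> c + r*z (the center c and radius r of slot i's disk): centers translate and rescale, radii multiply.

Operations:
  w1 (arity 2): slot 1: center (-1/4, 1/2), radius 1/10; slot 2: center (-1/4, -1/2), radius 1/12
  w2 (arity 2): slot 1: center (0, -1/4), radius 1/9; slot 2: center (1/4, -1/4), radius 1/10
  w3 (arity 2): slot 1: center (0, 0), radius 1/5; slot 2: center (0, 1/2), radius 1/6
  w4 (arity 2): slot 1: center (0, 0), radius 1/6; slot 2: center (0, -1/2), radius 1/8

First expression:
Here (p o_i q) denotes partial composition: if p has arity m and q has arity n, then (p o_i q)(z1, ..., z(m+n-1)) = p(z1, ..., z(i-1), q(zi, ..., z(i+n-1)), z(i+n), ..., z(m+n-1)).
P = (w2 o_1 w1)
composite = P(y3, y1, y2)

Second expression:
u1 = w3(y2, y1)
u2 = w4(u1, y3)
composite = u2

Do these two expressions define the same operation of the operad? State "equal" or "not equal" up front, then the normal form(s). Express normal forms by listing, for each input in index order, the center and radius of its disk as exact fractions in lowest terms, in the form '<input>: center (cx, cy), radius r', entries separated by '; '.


not equal: they reduce to y1: center (-1/36, -11/36), radius 1/108; y2: center (1/4, -1/4), radius 1/10; y3: center (-1/36, -7/36), radius 1/90 and y1: center (0, 1/12), radius 1/36; y2: center (0, 0), radius 1/30; y3: center (0, -1/2), radius 1/8

The first expression reduces to y1: center (-1/36, -11/36), radius 1/108; y2: center (1/4, -1/4), radius 1/10; y3: center (-1/36, -7/36), radius 1/90
The second expression reduces to y1: center (0, 1/12), radius 1/36; y2: center (0, 0), radius 1/30; y3: center (0, -1/2), radius 1/8
Different reductions; not equal.


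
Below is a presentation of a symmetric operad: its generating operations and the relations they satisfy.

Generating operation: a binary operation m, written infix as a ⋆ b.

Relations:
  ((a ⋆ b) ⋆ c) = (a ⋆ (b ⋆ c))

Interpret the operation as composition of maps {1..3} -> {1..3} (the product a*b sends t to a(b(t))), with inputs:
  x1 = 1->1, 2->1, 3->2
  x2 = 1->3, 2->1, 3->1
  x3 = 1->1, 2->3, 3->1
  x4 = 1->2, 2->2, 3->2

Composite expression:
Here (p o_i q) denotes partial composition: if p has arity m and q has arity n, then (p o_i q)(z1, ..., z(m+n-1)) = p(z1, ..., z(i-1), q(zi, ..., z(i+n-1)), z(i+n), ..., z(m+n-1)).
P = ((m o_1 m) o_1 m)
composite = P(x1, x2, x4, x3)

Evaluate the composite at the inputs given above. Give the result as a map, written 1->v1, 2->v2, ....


1->1, 2->1, 3->1

(x1 ⋆ x2) = 1->2, 2->1, 3->1
((x1 ⋆ x2) ⋆ x4) = 1->1, 2->1, 3->1
(((x1 ⋆ x2) ⋆ x4) ⋆ x3) = 1->1, 2->1, 3->1


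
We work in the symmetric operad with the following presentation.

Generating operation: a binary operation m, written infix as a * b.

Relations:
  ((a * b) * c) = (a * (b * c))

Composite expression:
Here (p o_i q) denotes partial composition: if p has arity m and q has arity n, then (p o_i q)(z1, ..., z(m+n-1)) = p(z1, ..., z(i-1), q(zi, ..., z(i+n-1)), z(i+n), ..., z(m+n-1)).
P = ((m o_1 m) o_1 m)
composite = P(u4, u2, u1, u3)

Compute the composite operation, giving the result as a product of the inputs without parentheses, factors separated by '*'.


u4 * u2 * u1 * u3

Every regrouping of m is equal, so read the u-inputs in written order.
(u4 * u2) collapses to u4 * u2
((u4 * u2) * u1) collapses to u4 * u2 * u1
(((u4 * u2) * u1) * u3) collapses to u4 * u2 * u1 * u3


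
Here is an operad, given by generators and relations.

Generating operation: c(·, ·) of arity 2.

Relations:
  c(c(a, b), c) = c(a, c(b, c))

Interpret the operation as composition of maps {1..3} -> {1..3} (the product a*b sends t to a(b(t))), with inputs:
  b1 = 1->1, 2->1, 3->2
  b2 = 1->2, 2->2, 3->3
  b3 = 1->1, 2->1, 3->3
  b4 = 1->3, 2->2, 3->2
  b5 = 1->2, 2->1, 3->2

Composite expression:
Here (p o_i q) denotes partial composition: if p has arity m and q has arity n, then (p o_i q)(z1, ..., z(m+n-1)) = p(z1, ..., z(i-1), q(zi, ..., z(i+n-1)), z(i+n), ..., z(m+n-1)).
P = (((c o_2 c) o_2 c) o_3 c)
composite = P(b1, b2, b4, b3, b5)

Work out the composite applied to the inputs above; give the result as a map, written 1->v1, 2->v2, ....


c(b4, b3) = 1->3, 2->3, 3->2
c(b2, c(b4, b3)) = 1->3, 2->3, 3->2
c(c(b2, c(b4, b3)), b5) = 1->3, 2->3, 3->3
c(b1, c(c(b2, c(b4, b3)), b5)) = 1->2, 2->2, 3->2

1->2, 2->2, 3->2


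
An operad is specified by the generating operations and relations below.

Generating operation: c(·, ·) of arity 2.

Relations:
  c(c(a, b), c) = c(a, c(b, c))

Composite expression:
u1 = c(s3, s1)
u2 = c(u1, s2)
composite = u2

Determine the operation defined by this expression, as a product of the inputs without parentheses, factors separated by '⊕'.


s3 ⊕ s1 ⊕ s2

Every regrouping of c is equal, so read the s-inputs in written order.
c(s3, s1) reduces to s3 ⊕ s1
c(c(s3, s1), s2) reduces to s3 ⊕ s1 ⊕ s2


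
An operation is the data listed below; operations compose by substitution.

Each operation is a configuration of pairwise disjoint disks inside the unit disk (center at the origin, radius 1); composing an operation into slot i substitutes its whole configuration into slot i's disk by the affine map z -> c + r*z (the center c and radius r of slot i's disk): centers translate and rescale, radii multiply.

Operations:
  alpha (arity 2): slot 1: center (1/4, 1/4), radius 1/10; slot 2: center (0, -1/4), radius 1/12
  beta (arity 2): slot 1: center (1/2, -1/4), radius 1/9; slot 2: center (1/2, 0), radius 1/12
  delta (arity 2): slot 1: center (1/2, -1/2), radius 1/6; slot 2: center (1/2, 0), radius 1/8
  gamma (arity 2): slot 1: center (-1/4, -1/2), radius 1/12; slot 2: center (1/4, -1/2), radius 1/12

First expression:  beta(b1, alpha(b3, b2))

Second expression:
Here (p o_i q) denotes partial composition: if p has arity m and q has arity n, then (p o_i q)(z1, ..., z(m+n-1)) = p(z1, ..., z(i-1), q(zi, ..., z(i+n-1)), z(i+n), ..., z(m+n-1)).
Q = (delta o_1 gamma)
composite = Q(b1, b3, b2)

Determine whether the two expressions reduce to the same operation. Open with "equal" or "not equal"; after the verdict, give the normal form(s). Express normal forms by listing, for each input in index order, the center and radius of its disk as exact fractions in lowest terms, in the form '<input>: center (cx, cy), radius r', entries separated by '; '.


not equal; the first gives b1: center (1/2, -1/4), radius 1/9; b2: center (1/2, -1/48), radius 1/144; b3: center (25/48, 1/48), radius 1/120 and the second b1: center (11/24, -7/12), radius 1/72; b2: center (1/2, 0), radius 1/8; b3: center (13/24, -7/12), radius 1/72

In normal form, the first expression is b1: center (1/2, -1/4), radius 1/9; b2: center (1/2, -1/48), radius 1/144; b3: center (25/48, 1/48), radius 1/120
In normal form, the second expression is b1: center (11/24, -7/12), radius 1/72; b2: center (1/2, 0), radius 1/8; b3: center (13/24, -7/12), radius 1/72
The normal forms differ: not equal.


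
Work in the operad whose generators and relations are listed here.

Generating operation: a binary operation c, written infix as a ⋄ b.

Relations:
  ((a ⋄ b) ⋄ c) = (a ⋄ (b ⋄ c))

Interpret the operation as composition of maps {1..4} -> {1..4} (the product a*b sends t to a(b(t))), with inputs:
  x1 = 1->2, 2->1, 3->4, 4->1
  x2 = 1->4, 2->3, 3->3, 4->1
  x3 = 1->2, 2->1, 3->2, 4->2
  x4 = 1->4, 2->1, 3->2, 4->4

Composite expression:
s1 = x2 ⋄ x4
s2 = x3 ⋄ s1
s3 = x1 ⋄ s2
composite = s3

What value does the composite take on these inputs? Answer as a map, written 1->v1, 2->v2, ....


(x2 ⋄ x4) = 1->1, 2->4, 3->3, 4->1
(x3 ⋄ (x2 ⋄ x4)) = 1->2, 2->2, 3->2, 4->2
(x1 ⋄ (x3 ⋄ (x2 ⋄ x4))) = 1->1, 2->1, 3->1, 4->1

1->1, 2->1, 3->1, 4->1


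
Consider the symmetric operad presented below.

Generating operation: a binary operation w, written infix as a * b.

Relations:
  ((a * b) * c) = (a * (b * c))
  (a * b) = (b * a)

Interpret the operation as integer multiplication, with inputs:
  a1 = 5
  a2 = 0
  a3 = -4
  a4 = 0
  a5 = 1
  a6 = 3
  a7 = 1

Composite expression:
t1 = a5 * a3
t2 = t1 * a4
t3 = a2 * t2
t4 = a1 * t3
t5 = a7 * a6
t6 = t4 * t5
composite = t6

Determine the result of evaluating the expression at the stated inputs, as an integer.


(a5 * a3) = -4
((a5 * a3) * a4) = 0
(a2 * ((a5 * a3) * a4)) = 0
(a1 * (a2 * ((a5 * a3) * a4))) = 0
(a7 * a6) = 3
((a1 * (a2 * ((a5 * a3) * a4))) * (a7 * a6)) = 0

0


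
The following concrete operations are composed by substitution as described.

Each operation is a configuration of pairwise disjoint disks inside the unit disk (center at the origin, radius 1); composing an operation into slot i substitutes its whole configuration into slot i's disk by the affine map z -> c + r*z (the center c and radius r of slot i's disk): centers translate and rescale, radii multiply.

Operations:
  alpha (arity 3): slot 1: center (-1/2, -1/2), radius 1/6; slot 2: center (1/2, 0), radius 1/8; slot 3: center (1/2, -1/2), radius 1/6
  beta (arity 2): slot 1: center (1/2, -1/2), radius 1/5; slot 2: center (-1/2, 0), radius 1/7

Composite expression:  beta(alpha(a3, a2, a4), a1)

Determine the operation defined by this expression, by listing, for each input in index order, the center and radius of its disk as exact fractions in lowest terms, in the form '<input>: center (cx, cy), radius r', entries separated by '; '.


a1: center (-1/2, 0), radius 1/7; a2: center (3/5, -1/2), radius 1/40; a3: center (2/5, -3/5), radius 1/30; a4: center (3/5, -3/5), radius 1/30

Only the slot chain above each a matters under beta; compose those maps.
tracing a3 down its 2-map path: center (2/5, -3/5), radius 1/30
tracing a2 down its 2-map path: center (3/5, -1/2), radius 1/40
tracing a4 down its 2-map path: center (3/5, -3/5), radius 1/30
tracing a1 down its 1-map path: center (-1/2, 0), radius 1/7


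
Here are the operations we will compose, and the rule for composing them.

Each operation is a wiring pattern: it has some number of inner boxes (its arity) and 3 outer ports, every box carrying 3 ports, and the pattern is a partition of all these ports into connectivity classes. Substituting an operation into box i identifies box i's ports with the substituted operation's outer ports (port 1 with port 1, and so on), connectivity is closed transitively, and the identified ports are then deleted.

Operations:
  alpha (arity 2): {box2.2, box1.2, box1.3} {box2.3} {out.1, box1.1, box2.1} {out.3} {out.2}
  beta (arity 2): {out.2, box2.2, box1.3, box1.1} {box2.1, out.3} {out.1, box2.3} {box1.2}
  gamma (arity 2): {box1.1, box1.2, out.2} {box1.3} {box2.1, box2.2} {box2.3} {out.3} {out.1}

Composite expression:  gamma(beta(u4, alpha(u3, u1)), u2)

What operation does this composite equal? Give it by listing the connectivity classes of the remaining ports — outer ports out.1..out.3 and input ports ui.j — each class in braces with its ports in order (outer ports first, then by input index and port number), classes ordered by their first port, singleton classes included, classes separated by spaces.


{out.1} {out.2, u4.1, u4.3} {out.3} {u1.1, u3.1} {u1.2, u3.2, u3.3} {u1.3} {u2.1, u2.2} {u2.3} {u4.2}

Reachability decides: close wires over gamma-identified ports.
through alpha, on inputs (u3, u1): {out.1, u1.1, u3.1} {out.2} {out.3} {u1.2, u3.2, u3.3} {u1.3} (out.j = stage outer ports)
through beta, on inputs (u4, u3, u1): {out.1} {out.2, u4.1, u4.3} {out.3, u1.1, u3.1} {u1.2, u3.2, u3.3} {u1.3} {u4.2} (out.j = stage outer ports)
through gamma, on inputs (u4, u3, u1, u2): {out.1} {out.2, u4.1, u4.3} {out.3} {u1.1, u3.1} {u1.2, u3.2, u3.3} {u1.3} {u2.1, u2.2} {u2.3} {u4.2} (out.j = stage outer ports)


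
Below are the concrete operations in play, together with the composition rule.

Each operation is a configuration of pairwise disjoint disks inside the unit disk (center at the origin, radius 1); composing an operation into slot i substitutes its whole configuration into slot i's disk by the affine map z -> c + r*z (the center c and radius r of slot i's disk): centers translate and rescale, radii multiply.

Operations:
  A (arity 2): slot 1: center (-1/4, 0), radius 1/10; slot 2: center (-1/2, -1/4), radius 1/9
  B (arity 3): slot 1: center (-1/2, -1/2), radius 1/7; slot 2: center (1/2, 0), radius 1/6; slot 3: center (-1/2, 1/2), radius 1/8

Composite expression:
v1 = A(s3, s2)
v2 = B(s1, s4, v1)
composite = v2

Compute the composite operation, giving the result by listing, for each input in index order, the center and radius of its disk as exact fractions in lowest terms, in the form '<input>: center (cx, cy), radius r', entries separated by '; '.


s1: center (-1/2, -1/2), radius 1/7; s2: center (-9/16, 15/32), radius 1/72; s3: center (-17/32, 1/2), radius 1/80; s4: center (1/2, 0), radius 1/6


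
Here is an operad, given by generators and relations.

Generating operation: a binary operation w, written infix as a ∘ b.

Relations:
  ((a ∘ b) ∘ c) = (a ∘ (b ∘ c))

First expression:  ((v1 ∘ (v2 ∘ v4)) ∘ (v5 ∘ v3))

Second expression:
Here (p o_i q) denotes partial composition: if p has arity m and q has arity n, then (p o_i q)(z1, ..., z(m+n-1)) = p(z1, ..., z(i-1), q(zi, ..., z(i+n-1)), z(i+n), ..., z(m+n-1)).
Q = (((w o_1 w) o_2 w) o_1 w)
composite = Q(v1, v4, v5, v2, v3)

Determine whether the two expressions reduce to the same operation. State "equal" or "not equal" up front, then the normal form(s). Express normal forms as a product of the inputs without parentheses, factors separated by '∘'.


not equal; the first gives v1 ∘ v2 ∘ v4 ∘ v5 ∘ v3 and the second v1 ∘ v4 ∘ v5 ∘ v2 ∘ v3

The first expression, normalized: v1 ∘ v2 ∘ v4 ∘ v5 ∘ v3
The second expression, normalized: v1 ∘ v4 ∘ v5 ∘ v2 ∘ v3
The normal forms differ: not equal.


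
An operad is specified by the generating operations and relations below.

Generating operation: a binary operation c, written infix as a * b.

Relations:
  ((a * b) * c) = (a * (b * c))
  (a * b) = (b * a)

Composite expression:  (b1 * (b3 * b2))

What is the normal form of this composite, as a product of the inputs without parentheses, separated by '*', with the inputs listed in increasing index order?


Both nesting and order wash out for c; what remains is which b's occur.
(b3 * b2) linearizes to b3 * b2
(b1 * (b3 * b2)) linearizes to b1 * b3 * b2
commutativity sorts the factors: b1 * b2 * b3

b1 * b2 * b3


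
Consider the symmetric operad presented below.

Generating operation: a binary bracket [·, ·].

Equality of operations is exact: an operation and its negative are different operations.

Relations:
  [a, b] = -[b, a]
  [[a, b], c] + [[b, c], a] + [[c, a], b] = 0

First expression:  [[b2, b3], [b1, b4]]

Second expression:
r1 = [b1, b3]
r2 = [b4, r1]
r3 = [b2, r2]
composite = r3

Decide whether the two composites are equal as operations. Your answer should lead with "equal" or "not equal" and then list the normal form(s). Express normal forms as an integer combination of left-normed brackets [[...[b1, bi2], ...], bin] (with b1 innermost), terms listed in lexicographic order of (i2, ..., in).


not equal: they reduce to -[[[b1, b4], b2], b3] + [[[b1, b4], b3], b2] and [[[b1, b3], b4], b2]

Normal form of the first expression: -[[[b1, b4], b2], b3] + [[[b1, b4], b3], b2]
Normal form of the second expression: [[[b1, b3], b4], b2]
The normal forms differ: not equal.


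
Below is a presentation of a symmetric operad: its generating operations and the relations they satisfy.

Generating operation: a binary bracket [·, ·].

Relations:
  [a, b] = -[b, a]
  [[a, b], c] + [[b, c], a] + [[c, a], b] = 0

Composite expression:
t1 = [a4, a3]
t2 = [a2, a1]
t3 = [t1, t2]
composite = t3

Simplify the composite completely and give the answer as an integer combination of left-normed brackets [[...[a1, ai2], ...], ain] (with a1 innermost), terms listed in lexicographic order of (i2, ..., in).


Antisymmetry and Jacobi reduce to a1-anchored left-normed brackets.
Composite bracket: [[a4, a3], [a2, a1]]
Each bracket splits as ab - ba, giving 8 signed words (2^3 = 8).
Words beginning with a1 determine it all:
  the word a1a2a3a4 carries sign -1 and contributes -[[[a1, a2], a3], a4]
  the word a1a2a4a3 carries sign +1 and contributes +[[[a1, a2], a4], a3]

-[[[a1, a2], a3], a4] + [[[a1, a2], a4], a3]


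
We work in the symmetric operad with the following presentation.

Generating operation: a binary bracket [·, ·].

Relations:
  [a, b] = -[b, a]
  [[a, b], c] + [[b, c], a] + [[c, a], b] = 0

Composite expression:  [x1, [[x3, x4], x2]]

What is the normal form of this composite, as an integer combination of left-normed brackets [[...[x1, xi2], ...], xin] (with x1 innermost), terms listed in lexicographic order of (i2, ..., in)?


-[[[x1, x2], x3], x4] + [[[x1, x2], x4], x3] + [[[x1, x3], x4], x2] - [[[x1, x4], x3], x2]

Left-normed coefficients sit on the x1-initial expansion words.
Composite bracket: [x1, [[x3, x4], x2]]
Each bracket splits as ab - ba, giving 8 signed words (2^3 = 8).
Keep just the words that open with x1:
  from x1x2x3x4, sign -1: term -[[[x1, x2], x3], x4]
  from x1x2x4x3, sign +1: term +[[[x1, x2], x4], x3]
  from x1x3x4x2, sign +1: term +[[[x1, x3], x4], x2]
  from x1x4x3x2, sign -1: term -[[[x1, x4], x3], x2]


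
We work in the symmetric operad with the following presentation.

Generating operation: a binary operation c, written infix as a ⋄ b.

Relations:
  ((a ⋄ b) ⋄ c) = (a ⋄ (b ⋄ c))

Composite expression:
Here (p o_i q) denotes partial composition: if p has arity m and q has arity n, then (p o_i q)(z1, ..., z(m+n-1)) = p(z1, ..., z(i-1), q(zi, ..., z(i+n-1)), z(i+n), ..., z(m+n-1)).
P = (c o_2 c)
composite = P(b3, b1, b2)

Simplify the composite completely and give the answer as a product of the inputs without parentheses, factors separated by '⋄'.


b3 ⋄ b1 ⋄ b2

The c-tree's shape is irrelevant; the b-reading-order decides.
(b1 ⋄ b2) reduces to b1 ⋄ b2
(b3 ⋄ (b1 ⋄ b2)) reduces to b3 ⋄ b1 ⋄ b2


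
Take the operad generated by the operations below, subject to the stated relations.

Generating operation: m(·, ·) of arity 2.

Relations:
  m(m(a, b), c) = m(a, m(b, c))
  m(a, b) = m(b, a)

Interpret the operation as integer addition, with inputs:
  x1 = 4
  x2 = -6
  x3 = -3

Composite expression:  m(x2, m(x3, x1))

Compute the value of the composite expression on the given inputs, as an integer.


m(x3, x1) = 1
m(x2, m(x3, x1)) = -5

-5


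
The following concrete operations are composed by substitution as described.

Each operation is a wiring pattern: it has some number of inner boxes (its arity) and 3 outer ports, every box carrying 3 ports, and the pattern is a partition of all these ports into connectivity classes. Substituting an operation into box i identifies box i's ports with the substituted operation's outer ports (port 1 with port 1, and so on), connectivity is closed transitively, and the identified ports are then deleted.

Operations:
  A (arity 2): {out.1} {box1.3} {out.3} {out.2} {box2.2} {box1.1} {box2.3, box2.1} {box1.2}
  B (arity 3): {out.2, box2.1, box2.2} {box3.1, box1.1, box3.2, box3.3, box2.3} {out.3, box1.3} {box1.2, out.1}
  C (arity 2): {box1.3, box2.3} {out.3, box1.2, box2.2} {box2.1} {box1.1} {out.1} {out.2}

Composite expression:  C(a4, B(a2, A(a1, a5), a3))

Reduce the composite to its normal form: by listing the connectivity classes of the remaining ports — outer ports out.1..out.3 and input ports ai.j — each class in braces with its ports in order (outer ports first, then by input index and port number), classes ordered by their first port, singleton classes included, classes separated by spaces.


Reachability decides: close wires over C-identified ports.
stage A: inputs (a1, a5), connectivity {out.1} {out.2} {out.3} {a1.1} {a1.2} {a1.3} {a5.1, a5.3} {a5.2}, out.j its boundary
stage B: inputs (a2, a1, a5, a3), connectivity {out.1, a2.2} {out.2} {out.3, a2.3} {a1.1} {a1.2} {a1.3} {a2.1, a3.1, a3.2, a3.3} {a5.1, a5.3} {a5.2}, out.j its boundary
stage C: inputs (a4, a2, a1, a5, a3), connectivity {out.1} {out.2} {out.3, a4.2} {a1.1} {a1.2} {a1.3} {a2.1, a3.1, a3.2, a3.3} {a2.2} {a2.3, a4.3} {a4.1} {a5.1, a5.3} {a5.2}, out.j its boundary

{out.1} {out.2} {out.3, a4.2} {a1.1} {a1.2} {a1.3} {a2.1, a3.1, a3.2, a3.3} {a2.2} {a2.3, a4.3} {a4.1} {a5.1, a5.3} {a5.2}


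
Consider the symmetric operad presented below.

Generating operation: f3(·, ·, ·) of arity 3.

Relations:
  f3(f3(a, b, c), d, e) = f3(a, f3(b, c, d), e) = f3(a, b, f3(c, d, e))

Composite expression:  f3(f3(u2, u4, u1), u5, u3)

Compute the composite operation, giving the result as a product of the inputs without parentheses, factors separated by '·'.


u2 · u4 · u1 · u5 · u3

Every regrouping of f3 is equal, so read the u-inputs in written order.
f3(u2, u4, u1) reduces to u2 · u4 · u1
f3(f3(u2, u4, u1), u5, u3) reduces to u2 · u4 · u1 · u5 · u3


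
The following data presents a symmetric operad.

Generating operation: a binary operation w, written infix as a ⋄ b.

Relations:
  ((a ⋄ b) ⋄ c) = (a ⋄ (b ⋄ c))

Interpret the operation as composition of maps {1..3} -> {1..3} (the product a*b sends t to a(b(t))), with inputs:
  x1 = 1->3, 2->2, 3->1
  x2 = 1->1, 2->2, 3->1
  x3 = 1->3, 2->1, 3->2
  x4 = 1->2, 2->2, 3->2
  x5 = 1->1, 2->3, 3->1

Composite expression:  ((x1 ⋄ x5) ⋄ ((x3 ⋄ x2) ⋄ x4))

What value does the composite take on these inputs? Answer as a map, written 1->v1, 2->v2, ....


1->3, 2->3, 3->3

(x1 ⋄ x5) = 1->3, 2->1, 3->3
(x3 ⋄ x2) = 1->3, 2->1, 3->3
((x3 ⋄ x2) ⋄ x4) = 1->1, 2->1, 3->1
((x1 ⋄ x5) ⋄ ((x3 ⋄ x2) ⋄ x4)) = 1->3, 2->3, 3->3


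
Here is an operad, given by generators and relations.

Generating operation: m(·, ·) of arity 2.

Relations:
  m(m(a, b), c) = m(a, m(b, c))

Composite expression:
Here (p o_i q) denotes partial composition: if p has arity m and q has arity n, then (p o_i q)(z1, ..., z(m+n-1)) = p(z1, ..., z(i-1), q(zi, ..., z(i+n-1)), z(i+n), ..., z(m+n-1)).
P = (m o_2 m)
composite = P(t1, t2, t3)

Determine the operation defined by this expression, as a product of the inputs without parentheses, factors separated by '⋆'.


Every regrouping of m is equal, so read the t-inputs in written order.
m(t2, t3) flattens to t2 ⋆ t3
m(t1, m(t2, t3)) flattens to t1 ⋆ t2 ⋆ t3

t1 ⋆ t2 ⋆ t3


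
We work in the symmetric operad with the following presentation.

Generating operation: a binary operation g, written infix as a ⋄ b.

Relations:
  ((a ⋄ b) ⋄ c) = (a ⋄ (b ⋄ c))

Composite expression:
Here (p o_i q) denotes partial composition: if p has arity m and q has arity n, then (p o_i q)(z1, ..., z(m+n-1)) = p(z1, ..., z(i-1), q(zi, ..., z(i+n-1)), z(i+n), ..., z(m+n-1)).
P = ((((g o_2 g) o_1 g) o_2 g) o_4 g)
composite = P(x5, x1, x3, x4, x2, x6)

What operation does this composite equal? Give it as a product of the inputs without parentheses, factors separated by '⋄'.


x5 ⋄ x1 ⋄ x3 ⋄ x4 ⋄ x2 ⋄ x6

Every regrouping of g is equal, so read the x-inputs in written order.
(x1 ⋄ x3) spells out as x1 ⋄ x3
(x5 ⋄ (x1 ⋄ x3)) spells out as x5 ⋄ x1 ⋄ x3
(x4 ⋄ x2) spells out as x4 ⋄ x2
((x4 ⋄ x2) ⋄ x6) spells out as x4 ⋄ x2 ⋄ x6
((x5 ⋄ (x1 ⋄ x3)) ⋄ ((x4 ⋄ x2) ⋄ x6)) spells out as x5 ⋄ x1 ⋄ x3 ⋄ x4 ⋄ x2 ⋄ x6


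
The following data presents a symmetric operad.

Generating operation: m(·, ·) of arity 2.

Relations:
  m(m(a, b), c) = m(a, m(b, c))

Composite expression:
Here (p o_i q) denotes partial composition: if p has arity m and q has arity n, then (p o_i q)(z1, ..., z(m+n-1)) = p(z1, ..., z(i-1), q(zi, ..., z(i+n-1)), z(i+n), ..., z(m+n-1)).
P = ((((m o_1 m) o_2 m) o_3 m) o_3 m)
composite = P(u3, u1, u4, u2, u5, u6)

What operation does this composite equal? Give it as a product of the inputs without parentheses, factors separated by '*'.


u3 * u1 * u4 * u2 * u5 * u6

Associativity of m dissolves the nesting; only the u-input order survives.
m(u4, u2) flattens to u4 * u2
m(m(u4, u2), u5) flattens to u4 * u2 * u5
m(u1, m(m(u4, u2), u5)) flattens to u1 * u4 * u2 * u5
m(u3, m(u1, m(m(u4, u2), u5))) flattens to u3 * u1 * u4 * u2 * u5
m(m(u3, m(u1, m(m(u4, u2), u5))), u6) flattens to u3 * u1 * u4 * u2 * u5 * u6


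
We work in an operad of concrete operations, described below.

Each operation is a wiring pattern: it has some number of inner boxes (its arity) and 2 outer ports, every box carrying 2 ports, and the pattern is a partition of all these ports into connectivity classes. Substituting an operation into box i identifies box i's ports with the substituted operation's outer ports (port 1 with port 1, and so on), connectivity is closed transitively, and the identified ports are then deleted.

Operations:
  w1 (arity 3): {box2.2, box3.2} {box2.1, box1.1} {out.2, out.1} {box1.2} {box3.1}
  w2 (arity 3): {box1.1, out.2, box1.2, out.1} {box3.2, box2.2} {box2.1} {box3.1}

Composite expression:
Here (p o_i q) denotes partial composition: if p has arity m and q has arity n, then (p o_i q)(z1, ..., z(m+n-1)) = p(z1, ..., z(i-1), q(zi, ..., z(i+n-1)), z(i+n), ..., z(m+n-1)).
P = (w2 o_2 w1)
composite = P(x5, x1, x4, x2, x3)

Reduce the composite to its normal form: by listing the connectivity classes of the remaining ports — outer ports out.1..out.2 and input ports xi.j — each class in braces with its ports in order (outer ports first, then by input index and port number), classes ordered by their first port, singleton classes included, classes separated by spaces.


{out.1, out.2, x5.1, x5.2} {x1.1, x4.1} {x1.2} {x2.1} {x2.2, x4.2} {x3.1} {x3.2}

Treat the ports identified at w2 as solder joints: merge, then drop.
composing w1 on (x1, x4, x2), with out.j its own outer ports: {out.1, out.2} {x1.1, x4.1} {x1.2} {x2.1} {x2.2, x4.2}
composing w2 on (x5, x1, x4, x2, x3), with out.j its own outer ports: {out.1, out.2, x5.1, x5.2} {x1.1, x4.1} {x1.2} {x2.1} {x2.2, x4.2} {x3.1} {x3.2}


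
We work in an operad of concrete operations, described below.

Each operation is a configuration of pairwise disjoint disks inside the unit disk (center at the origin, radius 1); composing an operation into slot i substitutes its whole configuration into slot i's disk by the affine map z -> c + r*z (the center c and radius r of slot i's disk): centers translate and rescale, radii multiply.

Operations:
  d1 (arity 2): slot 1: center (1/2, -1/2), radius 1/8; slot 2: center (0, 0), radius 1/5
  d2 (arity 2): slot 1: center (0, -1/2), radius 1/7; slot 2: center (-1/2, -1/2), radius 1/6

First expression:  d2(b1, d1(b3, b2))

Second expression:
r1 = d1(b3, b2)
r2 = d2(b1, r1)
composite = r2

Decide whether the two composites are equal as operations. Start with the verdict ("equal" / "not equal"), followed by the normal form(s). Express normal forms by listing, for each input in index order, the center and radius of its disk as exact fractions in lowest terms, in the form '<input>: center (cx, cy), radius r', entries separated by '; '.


equal; both compose to b1: center (0, -1/2), radius 1/7; b2: center (-1/2, -1/2), radius 1/30; b3: center (-5/12, -7/12), radius 1/48

Reducing the first expression gives b1: center (0, -1/2), radius 1/7; b2: center (-1/2, -1/2), radius 1/30; b3: center (-5/12, -7/12), radius 1/48
Reducing the second expression gives b1: center (0, -1/2), radius 1/7; b2: center (-1/2, -1/2), radius 1/30; b3: center (-5/12, -7/12), radius 1/48
Same normal form: equal.


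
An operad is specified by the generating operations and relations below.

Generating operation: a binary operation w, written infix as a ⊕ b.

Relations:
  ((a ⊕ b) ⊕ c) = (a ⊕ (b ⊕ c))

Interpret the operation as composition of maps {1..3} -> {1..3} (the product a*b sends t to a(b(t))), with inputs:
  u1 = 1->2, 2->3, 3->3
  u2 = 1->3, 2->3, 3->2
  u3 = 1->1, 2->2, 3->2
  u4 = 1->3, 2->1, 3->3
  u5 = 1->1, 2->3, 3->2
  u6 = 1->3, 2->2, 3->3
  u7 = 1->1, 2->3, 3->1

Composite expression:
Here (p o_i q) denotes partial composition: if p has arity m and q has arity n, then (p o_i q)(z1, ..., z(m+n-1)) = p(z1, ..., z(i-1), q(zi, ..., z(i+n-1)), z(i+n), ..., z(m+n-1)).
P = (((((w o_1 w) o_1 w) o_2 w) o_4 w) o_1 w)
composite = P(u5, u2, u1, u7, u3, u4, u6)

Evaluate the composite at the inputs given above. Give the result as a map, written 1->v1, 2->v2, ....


1->3, 2->2, 3->3

(u5 ⊕ u2) = 1->2, 2->2, 3->3
(u1 ⊕ u7) = 1->2, 2->3, 3->2
((u5 ⊕ u2) ⊕ (u1 ⊕ u7)) = 1->2, 2->3, 3->2
(u3 ⊕ u4) = 1->2, 2->1, 3->2
(((u5 ⊕ u2) ⊕ (u1 ⊕ u7)) ⊕ (u3 ⊕ u4)) = 1->3, 2->2, 3->3
((((u5 ⊕ u2) ⊕ (u1 ⊕ u7)) ⊕ (u3 ⊕ u4)) ⊕ u6) = 1->3, 2->2, 3->3


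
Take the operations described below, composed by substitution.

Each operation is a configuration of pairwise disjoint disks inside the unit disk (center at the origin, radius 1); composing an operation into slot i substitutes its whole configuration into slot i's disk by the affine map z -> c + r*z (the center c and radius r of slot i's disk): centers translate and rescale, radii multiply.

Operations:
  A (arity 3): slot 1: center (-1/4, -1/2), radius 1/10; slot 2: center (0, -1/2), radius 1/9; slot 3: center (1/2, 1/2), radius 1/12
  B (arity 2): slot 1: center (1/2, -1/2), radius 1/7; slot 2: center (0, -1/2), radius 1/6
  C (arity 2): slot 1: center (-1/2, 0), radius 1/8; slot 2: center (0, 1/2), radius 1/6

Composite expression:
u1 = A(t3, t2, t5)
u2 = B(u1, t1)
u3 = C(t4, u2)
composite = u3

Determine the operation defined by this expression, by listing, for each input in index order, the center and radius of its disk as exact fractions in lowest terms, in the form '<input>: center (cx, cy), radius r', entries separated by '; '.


Only the slot chain above each t matters under C; compose those maps.
for t4, the 1-step affine chain lands on center (-1/2, 0), radius 1/8
for t3, the 3-step affine chain lands on center (13/168, 17/42), radius 1/420
for t2, the 3-step affine chain lands on center (1/12, 17/42), radius 1/378
for t5, the 3-step affine chain lands on center (2/21, 3/7), radius 1/504
for t1, the 2-step affine chain lands on center (0, 5/12), radius 1/36

t1: center (0, 5/12), radius 1/36; t2: center (1/12, 17/42), radius 1/378; t3: center (13/168, 17/42), radius 1/420; t4: center (-1/2, 0), radius 1/8; t5: center (2/21, 3/7), radius 1/504


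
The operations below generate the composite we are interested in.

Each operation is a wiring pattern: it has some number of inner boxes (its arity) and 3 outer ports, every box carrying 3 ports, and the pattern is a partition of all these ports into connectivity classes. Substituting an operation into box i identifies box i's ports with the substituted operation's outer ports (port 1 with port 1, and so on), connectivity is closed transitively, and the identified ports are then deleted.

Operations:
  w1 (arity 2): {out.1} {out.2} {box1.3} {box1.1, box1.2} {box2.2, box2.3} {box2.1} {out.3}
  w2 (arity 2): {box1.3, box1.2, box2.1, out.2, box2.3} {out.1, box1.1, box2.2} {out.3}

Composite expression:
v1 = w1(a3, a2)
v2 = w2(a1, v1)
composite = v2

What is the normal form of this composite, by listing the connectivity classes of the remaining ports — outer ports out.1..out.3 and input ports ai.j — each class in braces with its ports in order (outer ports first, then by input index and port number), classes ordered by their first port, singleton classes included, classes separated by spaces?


{out.1, a1.1} {out.2, a1.2, a1.3} {out.3} {a2.1} {a2.2, a2.3} {a3.1, a3.2} {a3.3}

Treat the ports identified at w2 as solder joints: merge, then drop.
stage w1: inputs (a3, a2), connectivity {out.1} {out.2} {out.3} {a2.1} {a2.2, a2.3} {a3.1, a3.2} {a3.3}, out.j its boundary
stage w2: inputs (a1, a3, a2), connectivity {out.1, a1.1} {out.2, a1.2, a1.3} {out.3} {a2.1} {a2.2, a2.3} {a3.1, a3.2} {a3.3}, out.j its boundary


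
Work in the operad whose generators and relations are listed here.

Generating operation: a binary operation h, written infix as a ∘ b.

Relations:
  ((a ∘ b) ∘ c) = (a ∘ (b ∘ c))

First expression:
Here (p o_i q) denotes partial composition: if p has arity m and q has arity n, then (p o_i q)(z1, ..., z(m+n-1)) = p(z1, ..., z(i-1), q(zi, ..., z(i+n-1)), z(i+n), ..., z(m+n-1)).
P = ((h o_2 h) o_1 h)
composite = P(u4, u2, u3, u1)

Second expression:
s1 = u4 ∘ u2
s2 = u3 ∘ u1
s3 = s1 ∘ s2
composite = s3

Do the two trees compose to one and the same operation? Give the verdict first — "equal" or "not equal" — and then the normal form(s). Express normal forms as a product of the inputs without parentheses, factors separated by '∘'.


The first expression reduces to u4 ∘ u2 ∘ u3 ∘ u1
The second expression reduces to u4 ∘ u2 ∘ u3 ∘ u1
The forms coincide; equal.

equal: each reduces to u4 ∘ u2 ∘ u3 ∘ u1
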